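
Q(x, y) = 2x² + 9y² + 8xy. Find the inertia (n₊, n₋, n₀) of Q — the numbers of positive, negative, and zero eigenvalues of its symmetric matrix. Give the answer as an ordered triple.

The associated matrix is A = [[2, 4], [4, 9]].
Congruent diagonalization of A (simultaneous row and column reduction) yields pivots 2, 1.
That gives 2 positive pivots.

(2, 0, 0)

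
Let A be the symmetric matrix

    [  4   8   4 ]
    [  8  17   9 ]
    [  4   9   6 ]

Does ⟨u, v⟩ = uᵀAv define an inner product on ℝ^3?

Leading principal minors: Δ_1 = 4, Δ_2 = 4, Δ_3 = 4.
All leading principal minors are positive, so by Sylvester's criterion Q is positive definite.
⟨·,·⟩ is an inner product exactly when A is positive definite.

yes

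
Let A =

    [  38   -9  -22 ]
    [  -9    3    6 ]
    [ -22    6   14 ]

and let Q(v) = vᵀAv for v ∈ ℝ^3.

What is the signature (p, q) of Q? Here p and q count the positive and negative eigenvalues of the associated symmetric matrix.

Applying the same elementary operations to the rows and columns of A produces a congruent diagonal matrix with entries 38, 33/38, 6/11.
Counting signs: 3 positive.

(3, 0)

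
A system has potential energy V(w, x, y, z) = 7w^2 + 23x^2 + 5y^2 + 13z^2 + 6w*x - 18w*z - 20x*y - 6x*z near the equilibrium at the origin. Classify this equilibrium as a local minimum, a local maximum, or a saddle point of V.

The Hessian at the origin is H = [[14, 6, 0, -18], [6, 46, -20, -6], [0, -20, 10, 0], [-18, -6, 0, 26]].
Congruent diagonalization of H (simultaneous row and column reduction) yields pivots 14, 304/7, 15/19, 2.
So there are 4 positive pivots.
H is positive definite, so the origin is a strict local minimum.

local minimum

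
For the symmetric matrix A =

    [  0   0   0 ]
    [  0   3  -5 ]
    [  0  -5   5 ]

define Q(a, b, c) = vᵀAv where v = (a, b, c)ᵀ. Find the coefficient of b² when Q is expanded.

The coefficient of b² is the diagonal entry A[2,2] = 3.

3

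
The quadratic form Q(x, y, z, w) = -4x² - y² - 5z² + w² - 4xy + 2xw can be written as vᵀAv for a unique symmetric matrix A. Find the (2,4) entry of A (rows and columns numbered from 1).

0

The coefficient of y·w in Q is 0. For a symmetric A this equals A[2,4] + A[4,2] = 2·A[2,4].
So A[2,4] = 0/2 = 0.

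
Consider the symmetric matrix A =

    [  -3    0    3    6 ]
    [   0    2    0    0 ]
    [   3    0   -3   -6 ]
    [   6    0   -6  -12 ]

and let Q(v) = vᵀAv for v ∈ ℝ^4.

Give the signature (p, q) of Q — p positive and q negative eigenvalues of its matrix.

(1, 1)

Applying the same elementary operations to the rows and columns of A produces a congruent diagonal matrix with entries -3, 2, 0, 0.
So there are 1 positive, 1 negative, 2 zero pivots.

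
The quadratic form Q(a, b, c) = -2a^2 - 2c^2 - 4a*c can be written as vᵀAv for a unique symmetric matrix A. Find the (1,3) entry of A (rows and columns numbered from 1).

-2

The coefficient of a·c in Q is -4. For a symmetric A this equals A[1,3] + A[3,1] = 2·A[1,3].
So A[1,3] = -4/2 = -2.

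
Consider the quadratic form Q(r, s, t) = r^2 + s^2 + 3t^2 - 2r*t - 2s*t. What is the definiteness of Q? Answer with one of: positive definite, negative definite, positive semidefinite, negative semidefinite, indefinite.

The symmetric matrix of Q is A = [[1, 0, -1], [0, 1, -1], [-1, -1, 3]].
Leading principal minors: Δ_1 = 1, Δ_2 = 1, Δ_3 = 1.
All leading principal minors are positive, so by Sylvester's criterion Q is positive definite.

positive definite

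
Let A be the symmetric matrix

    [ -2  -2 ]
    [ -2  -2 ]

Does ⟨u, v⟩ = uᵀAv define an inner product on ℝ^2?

Symmetric row and column elimination reduces A to a congruent diagonal form with pivots -2, 0.
Counting signs: 1 negative, 1 zero.
Hence Q is negative semidefinite.
⟨·,·⟩ is an inner product exactly when A is positive definite.

no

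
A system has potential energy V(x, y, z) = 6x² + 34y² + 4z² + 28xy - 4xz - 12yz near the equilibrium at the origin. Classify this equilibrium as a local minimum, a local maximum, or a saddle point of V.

The Hessian at the origin is H = [[12, 28, -4], [28, 68, -12], [-4, -12, 8]].
Applying the same elementary operations to the rows and columns of H produces a congruent diagonal matrix with entries 12, 8/3, 4.
Counting signs: 3 positive.
H is positive definite, so the origin is a strict local minimum.

local minimum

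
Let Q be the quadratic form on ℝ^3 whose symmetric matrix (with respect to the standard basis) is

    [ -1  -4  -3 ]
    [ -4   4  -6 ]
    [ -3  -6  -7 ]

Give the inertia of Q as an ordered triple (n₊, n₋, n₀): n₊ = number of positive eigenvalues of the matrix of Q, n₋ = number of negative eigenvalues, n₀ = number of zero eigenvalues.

Congruent diagonalization of A (simultaneous row and column reduction) yields pivots -1, 20, 1/5.
Counting signs: 2 positive, 1 negative.

(2, 1, 0)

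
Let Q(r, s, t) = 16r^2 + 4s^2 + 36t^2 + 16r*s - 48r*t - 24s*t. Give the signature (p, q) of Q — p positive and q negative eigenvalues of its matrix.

(1, 0)

The symmetric matrix is A = [[16, 8, -24], [8, 4, -12], [-24, -12, 36]].
Applying the same elementary operations to the rows and columns of A produces a congruent diagonal matrix with entries 16, 0, 0.
That gives 1 positive, 2 zero pivots.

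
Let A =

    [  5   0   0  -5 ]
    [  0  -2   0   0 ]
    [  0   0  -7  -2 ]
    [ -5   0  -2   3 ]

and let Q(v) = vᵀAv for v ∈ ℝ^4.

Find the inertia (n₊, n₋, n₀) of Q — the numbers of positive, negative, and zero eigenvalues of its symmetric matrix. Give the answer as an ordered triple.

(1, 3, 0)

Row-reducing A symmetrically gives the diagonal entries 5, -2, -7, -10/7.
That gives 1 positive, 3 negative pivots.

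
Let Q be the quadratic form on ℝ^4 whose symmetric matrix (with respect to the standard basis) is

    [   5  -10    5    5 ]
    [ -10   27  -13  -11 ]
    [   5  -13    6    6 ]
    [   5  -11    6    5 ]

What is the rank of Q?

Applying the same elementary operations to the rows and columns of A produces a congruent diagonal matrix with entries 5, 7, -2/7, 1.
So there are 3 positive, 1 negative pivots.
The rank is the number of nonzero pivots: 4.

4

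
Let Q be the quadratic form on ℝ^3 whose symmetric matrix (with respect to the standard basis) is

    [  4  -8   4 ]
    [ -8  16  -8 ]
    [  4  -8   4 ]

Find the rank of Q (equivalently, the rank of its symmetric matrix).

1

Symmetric row and column elimination reduces A to a congruent diagonal form with pivots 4, 0, 0.
Counting signs: 1 positive, 2 zero.
The rank is the number of nonzero pivots: 1.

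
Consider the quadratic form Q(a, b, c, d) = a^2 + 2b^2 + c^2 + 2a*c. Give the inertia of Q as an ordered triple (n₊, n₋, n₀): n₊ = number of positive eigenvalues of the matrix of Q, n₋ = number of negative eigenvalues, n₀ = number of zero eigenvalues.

(2, 0, 2)

The symmetric matrix is A = [[1, 0, 1, 0], [0, 2, 0, 0], [1, 0, 1, 0], [0, 0, 0, 0]].
Congruent diagonalization of A (simultaneous row and column reduction) yields pivots 1, 2, 0, 0.
So there are 2 positive, 2 zero pivots.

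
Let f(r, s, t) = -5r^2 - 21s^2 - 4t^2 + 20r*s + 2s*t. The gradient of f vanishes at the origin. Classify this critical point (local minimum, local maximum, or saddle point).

local maximum

The Hessian at the origin is H = [[-10, 20, 0], [20, -42, 2], [0, 2, -8]].
Row-reducing H symmetrically gives the diagonal entries -10, -2, -6.
That gives 3 negative pivots.
H is negative definite, so the origin is a strict local maximum.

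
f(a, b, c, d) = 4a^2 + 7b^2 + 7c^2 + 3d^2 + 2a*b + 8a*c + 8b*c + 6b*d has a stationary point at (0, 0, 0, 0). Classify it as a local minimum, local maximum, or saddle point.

The Hessian at the origin is H = [[8, 2, 8, 0], [2, 14, 8, 6], [8, 8, 14, 0], [0, 6, 0, 6]].
An LDLᵀ factorisation of H has diagonal entries 8, 27/2, 10/3, 6/5.
So there are 4 positive pivots.
H is positive definite, so the origin is a strict local minimum.

local minimum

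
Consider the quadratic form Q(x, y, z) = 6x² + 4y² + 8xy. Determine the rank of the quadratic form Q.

2

The associated matrix is A = [[6, 4, 0], [4, 4, 0], [0, 0, 0]].
Row-reducing A symmetrically gives the diagonal entries 6, 4/3, 0.
Counting signs: 2 positive, 1 zero.
The rank is the number of nonzero pivots: 2.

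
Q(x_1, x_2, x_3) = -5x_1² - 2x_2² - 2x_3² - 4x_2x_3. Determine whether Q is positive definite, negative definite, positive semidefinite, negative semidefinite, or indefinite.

Write A = [[-5, 0, 0], [0, -2, -2], [0, -2, -2]].
Symmetric row and column elimination reduces A to a congruent diagonal form with pivots -5, -2, 0.
So there are 2 negative, 1 zero pivots.
Hence Q is negative semidefinite.

negative semidefinite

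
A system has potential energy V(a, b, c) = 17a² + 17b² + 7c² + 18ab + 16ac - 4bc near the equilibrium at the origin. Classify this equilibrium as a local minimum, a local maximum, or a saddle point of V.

local minimum

The Hessian at the origin is H = [[34, 18, 16], [18, 34, -4], [16, -4, 14]].
An LDLᵀ factorisation of H has diagonal entries 34, 416/17, 3/26.
Counting signs: 3 positive.
H is positive definite, so the origin is a strict local minimum.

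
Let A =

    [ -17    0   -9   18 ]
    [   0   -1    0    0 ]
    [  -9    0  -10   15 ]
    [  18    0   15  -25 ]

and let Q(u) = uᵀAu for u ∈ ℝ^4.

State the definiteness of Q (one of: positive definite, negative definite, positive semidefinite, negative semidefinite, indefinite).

negative definite

Symmetric row and column elimination reduces A to a congruent diagonal form with pivots -17, -1, -89/17, -20/89.
So there are 4 negative pivots.
Hence Q is negative definite.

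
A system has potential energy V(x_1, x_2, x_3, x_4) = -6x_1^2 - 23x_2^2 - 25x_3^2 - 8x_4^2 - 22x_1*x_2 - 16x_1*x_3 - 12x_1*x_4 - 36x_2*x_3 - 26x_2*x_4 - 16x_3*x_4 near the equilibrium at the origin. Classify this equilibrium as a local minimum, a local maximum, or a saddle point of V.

The Hessian at the origin is H = [[-12, -22, -16, -12], [-22, -46, -36, -26], [-16, -36, -50, -16], [-12, -26, -16, -16]].
An LDLᵀ factorisation of H has diagonal entries -12, -17/3, -354/17, -20/177.
So there are 4 negative pivots.
H is negative definite, so the origin is a strict local maximum.

local maximum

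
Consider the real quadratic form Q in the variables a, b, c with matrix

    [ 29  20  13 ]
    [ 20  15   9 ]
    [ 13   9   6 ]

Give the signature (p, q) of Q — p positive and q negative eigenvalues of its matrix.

An LDLᵀ factorisation of A has diagonal entries 29, 35/29, 6/35.
So there are 3 positive pivots.

(3, 0)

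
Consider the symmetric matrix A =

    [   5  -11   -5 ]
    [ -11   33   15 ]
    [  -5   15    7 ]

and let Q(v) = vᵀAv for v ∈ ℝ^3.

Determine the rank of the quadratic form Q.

Applying the same elementary operations to the rows and columns of A produces a congruent diagonal matrix with entries 5, 44/5, 2/11.
Counting signs: 3 positive.
The rank is the number of nonzero pivots: 3.

3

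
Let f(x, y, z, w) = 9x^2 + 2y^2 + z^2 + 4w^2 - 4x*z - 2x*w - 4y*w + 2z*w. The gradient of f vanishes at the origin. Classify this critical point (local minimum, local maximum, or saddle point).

local minimum

The Hessian at the origin is H = [[18, 0, -4, -2], [0, 4, 0, -4], [-4, 0, 2, 2], [-2, -4, 2, 8]].
Applying the same elementary operations to the rows and columns of H produces a congruent diagonal matrix with entries 18, 4, 10/9, 8/5.
So there are 4 positive pivots.
H is positive definite, so the origin is a strict local minimum.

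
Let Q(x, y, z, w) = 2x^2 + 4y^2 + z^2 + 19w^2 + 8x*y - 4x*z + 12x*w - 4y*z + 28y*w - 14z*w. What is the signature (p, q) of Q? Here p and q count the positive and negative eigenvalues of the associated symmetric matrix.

(2, 1)

The symmetric matrix is A = [[2, 4, -2, 6], [4, 4, -2, 14], [-2, -2, 1, -7], [6, 14, -7, 19]].
Congruent diagonalization of A (simultaneous row and column reduction) yields pivots 2, -4, 0, 2.
So there are 2 positive, 1 negative, 1 zero pivots.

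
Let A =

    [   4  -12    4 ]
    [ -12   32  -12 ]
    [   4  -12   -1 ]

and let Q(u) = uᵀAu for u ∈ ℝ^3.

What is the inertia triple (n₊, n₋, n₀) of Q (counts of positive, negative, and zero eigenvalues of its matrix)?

Row-reducing A symmetrically gives the diagonal entries 4, -4, -5.
Counting signs: 1 positive, 2 negative.

(1, 2, 0)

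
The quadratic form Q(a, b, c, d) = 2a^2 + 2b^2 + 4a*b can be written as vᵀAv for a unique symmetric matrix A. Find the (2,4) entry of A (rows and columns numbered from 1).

0

The coefficient of b·d in Q is 0. For a symmetric A this equals A[2,4] + A[4,2] = 2·A[2,4].
So A[2,4] = 0/2 = 0.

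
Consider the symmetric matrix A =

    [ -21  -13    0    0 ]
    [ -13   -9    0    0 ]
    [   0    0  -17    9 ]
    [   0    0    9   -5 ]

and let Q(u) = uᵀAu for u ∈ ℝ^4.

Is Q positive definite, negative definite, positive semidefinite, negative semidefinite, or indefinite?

negative definite

Leading principal minors: Δ_1 = -21, Δ_2 = 20, Δ_3 = -340, Δ_4 = 80.
The signs alternate starting with Δ_1 < 0, so by Sylvester's criterion Q is negative definite.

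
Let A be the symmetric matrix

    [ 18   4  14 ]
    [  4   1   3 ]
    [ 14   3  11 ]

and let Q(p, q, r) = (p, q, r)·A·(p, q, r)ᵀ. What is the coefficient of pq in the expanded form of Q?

8

The coefficient of pq is A[1,2] + A[2,1] = 2·4 = 8.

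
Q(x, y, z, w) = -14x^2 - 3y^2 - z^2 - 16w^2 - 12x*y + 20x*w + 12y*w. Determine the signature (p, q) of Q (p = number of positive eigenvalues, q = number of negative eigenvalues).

(0, 4)

Write A = [[-14, -6, 0, 10], [-6, -3, 0, 6], [0, 0, -1, 0], [10, 6, 0, -16]].
Applying the same elementary operations to the rows and columns of A produces a congruent diagonal matrix with entries -14, -3/7, -1, -2.
That gives 4 negative pivots.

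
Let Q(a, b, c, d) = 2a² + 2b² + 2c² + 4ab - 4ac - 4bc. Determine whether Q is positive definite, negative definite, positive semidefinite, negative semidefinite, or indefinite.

positive semidefinite

Write A = [[2, 2, -2, 0], [2, 2, -2, 0], [-2, -2, 2, 0], [0, 0, 0, 0]].
Applying the same elementary operations to the rows and columns of A produces a congruent diagonal matrix with entries 2, 0, 0, 0.
Counting signs: 1 positive, 3 zero.
Hence Q is positive semidefinite.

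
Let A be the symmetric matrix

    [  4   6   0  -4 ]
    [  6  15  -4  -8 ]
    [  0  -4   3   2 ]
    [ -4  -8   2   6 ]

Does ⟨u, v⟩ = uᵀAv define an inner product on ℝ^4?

Congruent diagonalization of A (simultaneous row and column reduction) yields pivots 4, 6, 1/3, 0.
Counting signs: 3 positive, 1 zero.
Hence Q is positive semidefinite.
⟨·,·⟩ is an inner product exactly when A is positive definite.

no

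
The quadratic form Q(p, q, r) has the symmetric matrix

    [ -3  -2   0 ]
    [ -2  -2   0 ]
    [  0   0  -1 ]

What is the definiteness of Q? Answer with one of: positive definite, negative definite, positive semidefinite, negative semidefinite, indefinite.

negative definite

Leading principal minors: Δ_1 = -3, Δ_2 = 2, Δ_3 = -2.
The signs alternate starting with Δ_1 < 0, so by Sylvester's criterion Q is negative definite.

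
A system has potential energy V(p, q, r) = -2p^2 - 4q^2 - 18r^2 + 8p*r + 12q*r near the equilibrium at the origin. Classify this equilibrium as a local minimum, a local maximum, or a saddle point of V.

local maximum

The Hessian at the origin is H = [[-4, 0, 8], [0, -8, 12], [8, 12, -36]].
An LDLᵀ factorisation of H has diagonal entries -4, -8, -2.
That gives 3 negative pivots.
H is negative definite, so the origin is a strict local maximum.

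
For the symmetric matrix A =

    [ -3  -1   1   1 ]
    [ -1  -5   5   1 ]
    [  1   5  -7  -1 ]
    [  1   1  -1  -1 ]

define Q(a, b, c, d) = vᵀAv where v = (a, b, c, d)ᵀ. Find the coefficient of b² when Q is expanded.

The coefficient of b² is the diagonal entry A[2,2] = -5.

-5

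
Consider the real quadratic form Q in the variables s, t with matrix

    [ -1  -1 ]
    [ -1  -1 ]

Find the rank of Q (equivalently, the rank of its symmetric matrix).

Symmetric row and column elimination reduces A to a congruent diagonal form with pivots -1, 0.
So there are 1 negative, 1 zero pivots.
The rank is the number of nonzero pivots: 1.

1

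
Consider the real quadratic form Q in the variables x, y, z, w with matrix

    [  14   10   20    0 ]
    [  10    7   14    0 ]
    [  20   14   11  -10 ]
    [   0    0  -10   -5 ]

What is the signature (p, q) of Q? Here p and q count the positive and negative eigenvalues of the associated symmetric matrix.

(2, 2)

An LDLᵀ factorisation of A has diagonal entries 14, -1/7, -17, 15/17.
That gives 2 positive, 2 negative pivots.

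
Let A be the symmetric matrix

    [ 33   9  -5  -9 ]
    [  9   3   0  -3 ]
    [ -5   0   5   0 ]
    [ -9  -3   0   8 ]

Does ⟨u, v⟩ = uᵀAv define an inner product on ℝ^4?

Symmetric row and column elimination reduces A to a congruent diagonal form with pivots 33, 6/11, 5/6, 5.
That gives 4 positive pivots.
Hence Q is positive definite.
⟨·,·⟩ is an inner product exactly when A is positive definite.

yes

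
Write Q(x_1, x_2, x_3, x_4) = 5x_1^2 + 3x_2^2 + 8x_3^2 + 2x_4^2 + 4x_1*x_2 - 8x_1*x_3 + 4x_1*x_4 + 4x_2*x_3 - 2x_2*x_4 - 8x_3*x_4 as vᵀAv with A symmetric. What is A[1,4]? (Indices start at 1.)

2

The coefficient of x_1·x_4 in Q is 4. For a symmetric A this equals A[1,4] + A[4,1] = 2·A[1,4].
So A[1,4] = 4/2 = 2.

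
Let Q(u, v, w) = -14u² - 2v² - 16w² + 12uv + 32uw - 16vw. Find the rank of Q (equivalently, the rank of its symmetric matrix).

The associated matrix is A = [[-14, 6, 16], [6, -2, -8], [16, -8, -16]].
Row-reducing A symmetrically gives the diagonal entries -14, 4/7, 0.
That gives 1 positive, 1 negative, 1 zero pivots.
The rank is the number of nonzero pivots: 2.

2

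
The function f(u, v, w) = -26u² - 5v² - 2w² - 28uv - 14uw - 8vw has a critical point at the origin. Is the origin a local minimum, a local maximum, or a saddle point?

saddle point

The Hessian at the origin is H = [[-52, -28, -14], [-28, -10, -8], [-14, -8, -4]].
Congruent diagonalization of H (simultaneous row and column reduction) yields pivots -52, 66/13, -3/11.
Counting signs: 1 positive, 2 negative.
H is indefinite, so the origin is a saddle point.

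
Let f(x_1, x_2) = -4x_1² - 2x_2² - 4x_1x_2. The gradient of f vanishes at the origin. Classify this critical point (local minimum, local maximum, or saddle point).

The Hessian at the origin is H = [[-8, -4], [-4, -4]].
det H = -8·-4 − (-4)² = 16 > 0 and H[1,1] = -8 < 0, so H is negative definite.
Therefore the origin is a local maximum.

local maximum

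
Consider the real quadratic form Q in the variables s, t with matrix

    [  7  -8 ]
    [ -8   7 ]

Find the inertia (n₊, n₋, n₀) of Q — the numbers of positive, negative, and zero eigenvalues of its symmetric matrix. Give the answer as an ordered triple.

(1, 1, 0)

Row-reducing A symmetrically gives the diagonal entries 7, -15/7.
That gives 1 positive, 1 negative pivots.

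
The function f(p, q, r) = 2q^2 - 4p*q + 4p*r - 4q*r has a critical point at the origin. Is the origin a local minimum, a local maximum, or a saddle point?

saddle point

The Hessian at the origin is H = [[0, -4, 4], [-4, 4, -4], [4, -4, 0]].
H is indefinite, so the origin is a saddle point.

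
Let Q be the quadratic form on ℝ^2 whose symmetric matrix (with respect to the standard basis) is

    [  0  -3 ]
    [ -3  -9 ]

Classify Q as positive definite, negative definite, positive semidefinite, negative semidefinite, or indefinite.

For the 2×2 matrix [[0, -3], [-3, -9]]: det = 0·-9 − (-3)² = -9, trace = -9.
det < 0 so the eigenvalues have opposite signs; the form is indefinite.

indefinite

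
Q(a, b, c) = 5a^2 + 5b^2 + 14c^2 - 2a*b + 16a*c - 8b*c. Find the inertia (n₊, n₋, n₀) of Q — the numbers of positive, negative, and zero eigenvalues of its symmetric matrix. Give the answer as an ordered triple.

The associated matrix is A = [[5, -1, 8], [-1, 5, -4], [8, -4, 14]].
Congruent diagonalization of A (simultaneous row and column reduction) yields pivots 5, 24/5, 0.
Counting signs: 2 positive, 1 zero.

(2, 0, 1)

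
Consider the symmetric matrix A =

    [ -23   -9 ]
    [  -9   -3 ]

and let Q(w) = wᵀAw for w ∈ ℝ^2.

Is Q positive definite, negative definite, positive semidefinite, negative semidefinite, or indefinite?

For the 2×2 matrix [[-23, -9], [-9, -3]]: det = -23·-3 − (-9)² = -12, trace = -26.
det < 0 so the eigenvalues have opposite signs; the form is indefinite.

indefinite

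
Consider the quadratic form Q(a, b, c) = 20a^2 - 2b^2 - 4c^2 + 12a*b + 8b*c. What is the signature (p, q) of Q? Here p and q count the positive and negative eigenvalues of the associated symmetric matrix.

(2, 1)

Write A = [[20, 6, 0], [6, -2, 4], [0, 4, -4]].
Congruent diagonalization of A (simultaneous row and column reduction) yields pivots 20, -19/5, 4/19.
Counting signs: 2 positive, 1 negative.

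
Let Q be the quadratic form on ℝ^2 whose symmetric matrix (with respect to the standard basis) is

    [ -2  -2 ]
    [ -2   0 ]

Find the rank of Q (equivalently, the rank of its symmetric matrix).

Congruent diagonalization of A (simultaneous row and column reduction) yields pivots -2, 2.
That gives 1 positive, 1 negative pivots.
The rank is the number of nonzero pivots: 2.

2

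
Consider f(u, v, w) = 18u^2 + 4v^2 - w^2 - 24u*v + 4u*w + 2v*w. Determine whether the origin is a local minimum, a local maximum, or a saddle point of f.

The Hessian at the origin is H = [[36, -24, 4], [-24, 8, 2], [4, 2, -2]].
Symmetric row and column elimination reduces H to a congruent diagonal form with pivots 36, -8, 5/18.
That gives 2 positive, 1 negative pivots.
H is indefinite, so the origin is a saddle point.

saddle point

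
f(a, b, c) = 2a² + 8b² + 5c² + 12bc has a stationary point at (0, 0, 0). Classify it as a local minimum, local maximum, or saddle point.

The Hessian at the origin is H = [[4, 0, 0], [0, 16, 12], [0, 12, 10]].
An LDLᵀ factorisation of H has diagonal entries 4, 16, 1.
That gives 3 positive pivots.
H is positive definite, so the origin is a strict local minimum.

local minimum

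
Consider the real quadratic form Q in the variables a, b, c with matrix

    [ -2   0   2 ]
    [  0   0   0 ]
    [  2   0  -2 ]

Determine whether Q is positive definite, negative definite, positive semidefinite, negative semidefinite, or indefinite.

Symmetric row and column elimination reduces A to a congruent diagonal form with pivots -2, 0, 0.
So there are 1 negative, 2 zero pivots.
Hence Q is negative semidefinite.

negative semidefinite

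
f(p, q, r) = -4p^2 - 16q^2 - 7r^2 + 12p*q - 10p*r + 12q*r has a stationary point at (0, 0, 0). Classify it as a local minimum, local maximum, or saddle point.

The Hessian at the origin is H = [[-8, 12, -10], [12, -32, 12], [-10, 12, -14]].
Row-reducing H symmetrically gives the diagonal entries -8, -14, -6/7.
Counting signs: 3 negative.
H is negative definite, so the origin is a strict local maximum.

local maximum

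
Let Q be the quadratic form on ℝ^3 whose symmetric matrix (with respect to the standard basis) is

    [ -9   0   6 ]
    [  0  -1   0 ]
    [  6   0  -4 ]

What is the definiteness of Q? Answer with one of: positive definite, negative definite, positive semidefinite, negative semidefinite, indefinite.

Row-reducing A symmetrically gives the diagonal entries -9, -1, 0.
That gives 2 negative, 1 zero pivots.
Hence Q is negative semidefinite.

negative semidefinite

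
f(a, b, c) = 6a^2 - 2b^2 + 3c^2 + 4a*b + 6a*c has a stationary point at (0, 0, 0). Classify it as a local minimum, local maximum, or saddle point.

The Hessian at the origin is H = [[12, 4, 6], [4, -4, 0], [6, 0, 6]].
Row-reducing H symmetrically gives the diagonal entries 12, -16/3, 15/4.
That gives 2 positive, 1 negative pivots.
H is indefinite, so the origin is a saddle point.

saddle point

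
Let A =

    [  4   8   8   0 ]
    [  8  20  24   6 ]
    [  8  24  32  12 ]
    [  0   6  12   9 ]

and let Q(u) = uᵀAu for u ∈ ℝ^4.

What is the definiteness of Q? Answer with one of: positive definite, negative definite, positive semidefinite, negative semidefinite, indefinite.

Congruent diagonalization of A (simultaneous row and column reduction) yields pivots 4, 4, 0, 0.
So there are 2 positive, 2 zero pivots.
Hence Q is positive semidefinite.

positive semidefinite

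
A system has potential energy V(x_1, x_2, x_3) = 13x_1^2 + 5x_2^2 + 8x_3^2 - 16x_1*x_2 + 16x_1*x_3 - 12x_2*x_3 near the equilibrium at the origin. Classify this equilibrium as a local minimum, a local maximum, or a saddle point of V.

saddle point

The Hessian at the origin is H = [[26, -16, 16], [-16, 10, -12], [16, -12, 16]].
Congruent diagonalization of H (simultaneous row and column reduction) yields pivots 26, 2/13, -24.
That gives 2 positive, 1 negative pivots.
H is indefinite, so the origin is a saddle point.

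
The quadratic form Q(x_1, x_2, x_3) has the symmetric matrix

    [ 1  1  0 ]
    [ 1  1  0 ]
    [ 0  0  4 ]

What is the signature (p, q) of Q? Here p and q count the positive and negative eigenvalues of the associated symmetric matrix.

(2, 0)

Applying the same elementary operations to the rows and columns of A produces a congruent diagonal matrix with entries 1, 0, 4.
So there are 2 positive, 1 zero pivots.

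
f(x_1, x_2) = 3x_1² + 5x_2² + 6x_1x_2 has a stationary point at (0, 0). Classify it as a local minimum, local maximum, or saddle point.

local minimum

The Hessian at the origin is H = [[6, 6], [6, 10]].
det H = 6·10 − (6)² = 24 > 0 and H[1,1] = 6 > 0, so H is positive definite.
Therefore the origin is a local minimum.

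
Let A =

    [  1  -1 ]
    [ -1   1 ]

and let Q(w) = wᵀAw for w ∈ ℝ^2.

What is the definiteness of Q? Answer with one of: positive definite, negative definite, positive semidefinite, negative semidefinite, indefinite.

Row-reducing A symmetrically gives the diagonal entries 1, 0.
That gives 1 positive, 1 zero pivots.
Hence Q is positive semidefinite.

positive semidefinite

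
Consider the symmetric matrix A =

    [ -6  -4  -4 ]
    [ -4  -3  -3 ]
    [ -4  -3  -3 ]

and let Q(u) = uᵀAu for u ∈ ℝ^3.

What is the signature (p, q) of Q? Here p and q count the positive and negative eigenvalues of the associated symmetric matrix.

Applying the same elementary operations to the rows and columns of A produces a congruent diagonal matrix with entries -6, -1/3, 0.
So there are 2 negative, 1 zero pivots.

(0, 2)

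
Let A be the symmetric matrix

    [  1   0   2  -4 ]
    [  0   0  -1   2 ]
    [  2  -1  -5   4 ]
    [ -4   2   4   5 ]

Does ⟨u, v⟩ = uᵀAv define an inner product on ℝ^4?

no

A is congruent to a diagonal matrix with 3 positive, 1 negative and 0 zero entries, so Q is indefinite.
⟨·,·⟩ is an inner product exactly when A is positive definite.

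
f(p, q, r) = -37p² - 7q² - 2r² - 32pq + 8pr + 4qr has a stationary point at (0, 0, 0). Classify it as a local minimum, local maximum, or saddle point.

The Hessian at the origin is H = [[-74, -32, 8], [-32, -14, 4], [8, 4, -4]].
An LDLᵀ factorisation of H has diagonal entries -74, -6/37, -4/3.
Counting signs: 3 negative.
H is negative definite, so the origin is a strict local maximum.

local maximum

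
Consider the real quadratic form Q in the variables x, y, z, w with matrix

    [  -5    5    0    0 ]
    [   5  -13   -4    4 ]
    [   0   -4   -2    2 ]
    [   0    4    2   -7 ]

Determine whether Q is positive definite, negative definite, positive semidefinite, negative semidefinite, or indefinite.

negative semidefinite

Applying the same elementary operations to the rows and columns of A produces a congruent diagonal matrix with entries -5, -8, 0, -5.
That gives 3 negative, 1 zero pivots.
Hence Q is negative semidefinite.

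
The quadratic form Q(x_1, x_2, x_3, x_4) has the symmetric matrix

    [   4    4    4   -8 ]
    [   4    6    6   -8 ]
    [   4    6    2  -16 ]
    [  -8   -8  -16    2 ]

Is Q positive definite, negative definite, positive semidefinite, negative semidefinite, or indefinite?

indefinite

Congruent diagonalization of A (simultaneous row and column reduction) yields pivots 4, 2, -4, 2.
Counting signs: 3 positive, 1 negative.
Hence Q is indefinite.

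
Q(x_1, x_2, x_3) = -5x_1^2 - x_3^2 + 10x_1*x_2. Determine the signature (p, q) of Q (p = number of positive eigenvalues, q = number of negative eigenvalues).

Write A = [[-5, 5, 0], [5, 0, 0], [0, 0, -1]].
Congruent diagonalization of A (simultaneous row and column reduction) yields pivots -5, 5, -1.
That gives 1 positive, 2 negative pivots.

(1, 2)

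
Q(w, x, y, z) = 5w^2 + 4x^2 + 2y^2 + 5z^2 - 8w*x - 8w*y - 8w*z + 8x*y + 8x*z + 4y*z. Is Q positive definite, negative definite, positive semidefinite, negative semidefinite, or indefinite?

indefinite

Write A = [[5, -4, -4, -4], [-4, 4, 4, 4], [-4, 4, 2, 2], [-4, 4, 2, 5]].
Row-reducing A symmetrically gives the diagonal entries 5, 4/5, -2, 3.
Counting signs: 3 positive, 1 negative.
Hence Q is indefinite.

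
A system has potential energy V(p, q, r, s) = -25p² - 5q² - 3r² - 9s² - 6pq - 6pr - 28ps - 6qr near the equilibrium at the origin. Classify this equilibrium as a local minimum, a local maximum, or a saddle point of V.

The Hessian at the origin is H = [[-50, -6, -6, -28], [-6, -10, -6, 0], [-6, -6, -6, 0], [-28, 0, 0, -18]].
An LDLᵀ factorisation of H has diagonal entries -50, -232/25, -66/29, -2/11.
So there are 4 negative pivots.
H is negative definite, so the origin is a strict local maximum.

local maximum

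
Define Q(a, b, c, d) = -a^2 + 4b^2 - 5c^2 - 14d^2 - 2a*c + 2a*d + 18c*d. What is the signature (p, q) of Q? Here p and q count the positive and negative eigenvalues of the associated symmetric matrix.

The associated matrix is A = [[-1, 0, -1, 1], [0, 4, 0, 0], [-1, 0, -5, 9], [1, 0, 9, -14]].
Congruent diagonalization of A (simultaneous row and column reduction) yields pivots -1, 4, -4, 3.
So there are 2 positive, 2 negative pivots.

(2, 2)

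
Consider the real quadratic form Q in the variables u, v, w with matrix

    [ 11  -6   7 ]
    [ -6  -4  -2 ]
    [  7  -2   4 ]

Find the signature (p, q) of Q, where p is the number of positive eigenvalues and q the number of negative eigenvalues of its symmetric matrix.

Symmetric row and column elimination reduces A to a congruent diagonal form with pivots 11, -80/11, 0.
That gives 1 positive, 1 negative, 1 zero pivots.

(1, 1)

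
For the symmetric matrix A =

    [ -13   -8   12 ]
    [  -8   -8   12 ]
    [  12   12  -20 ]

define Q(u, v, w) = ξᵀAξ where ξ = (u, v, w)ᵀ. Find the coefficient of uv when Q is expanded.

-16

The coefficient of uv is A[1,2] + A[2,1] = 2·(-8) = -16.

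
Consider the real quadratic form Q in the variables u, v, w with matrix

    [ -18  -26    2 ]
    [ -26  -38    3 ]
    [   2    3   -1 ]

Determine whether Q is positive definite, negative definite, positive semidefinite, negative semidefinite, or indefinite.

negative definite

Leading principal minors: Δ_1 = -18, Δ_2 = 8, Δ_3 = -6.
The signs alternate starting with Δ_1 < 0, so by Sylvester's criterion Q is negative definite.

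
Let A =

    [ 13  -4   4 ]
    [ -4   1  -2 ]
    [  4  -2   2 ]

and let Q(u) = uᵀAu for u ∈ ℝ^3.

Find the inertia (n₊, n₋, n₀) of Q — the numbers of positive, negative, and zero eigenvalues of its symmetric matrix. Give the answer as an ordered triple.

Row-reducing A symmetrically gives the diagonal entries 13, -3/13, 10/3.
That gives 2 positive, 1 negative pivots.

(2, 1, 0)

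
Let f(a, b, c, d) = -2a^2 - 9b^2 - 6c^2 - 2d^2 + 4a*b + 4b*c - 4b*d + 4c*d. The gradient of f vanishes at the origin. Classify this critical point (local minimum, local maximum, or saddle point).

The Hessian at the origin is H = [[-4, 4, 0, 0], [4, -18, 4, -4], [0, 4, -12, 4], [0, -4, 4, -4]].
Congruent diagonalization of H (simultaneous row and column reduction) yields pivots -4, -14, -76/7, -40/19.
So there are 4 negative pivots.
H is negative definite, so the origin is a strict local maximum.

local maximum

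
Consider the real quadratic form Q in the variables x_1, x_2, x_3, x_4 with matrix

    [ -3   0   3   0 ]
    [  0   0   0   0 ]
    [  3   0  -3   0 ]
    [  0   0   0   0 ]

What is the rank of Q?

1

Symmetric row and column elimination reduces A to a congruent diagonal form with pivots -3, 0, 0, 0.
Counting signs: 1 negative, 3 zero.
The rank is the number of nonzero pivots: 1.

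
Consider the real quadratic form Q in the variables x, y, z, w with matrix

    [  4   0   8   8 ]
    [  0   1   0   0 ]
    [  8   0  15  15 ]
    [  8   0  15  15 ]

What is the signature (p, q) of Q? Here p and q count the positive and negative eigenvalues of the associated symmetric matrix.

Row-reducing A symmetrically gives the diagonal entries 4, 1, -1, 0.
Counting signs: 2 positive, 1 negative, 1 zero.

(2, 1)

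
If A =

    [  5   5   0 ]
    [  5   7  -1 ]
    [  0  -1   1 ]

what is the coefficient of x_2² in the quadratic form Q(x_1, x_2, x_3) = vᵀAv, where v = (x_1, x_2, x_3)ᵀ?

The coefficient of x_2² is the diagonal entry A[2,2] = 7.

7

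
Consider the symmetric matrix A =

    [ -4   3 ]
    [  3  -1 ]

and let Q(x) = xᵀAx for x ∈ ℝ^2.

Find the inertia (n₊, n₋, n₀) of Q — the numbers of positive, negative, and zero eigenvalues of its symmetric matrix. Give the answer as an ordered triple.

Symmetric row and column elimination reduces A to a congruent diagonal form with pivots -4, 5/4.
Counting signs: 1 positive, 1 negative.

(1, 1, 0)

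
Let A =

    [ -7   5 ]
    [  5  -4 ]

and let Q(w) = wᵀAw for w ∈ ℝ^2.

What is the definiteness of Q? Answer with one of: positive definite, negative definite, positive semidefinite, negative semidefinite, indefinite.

Congruent diagonalization of A (simultaneous row and column reduction) yields pivots -7, -3/7.
So there are 2 negative pivots.
Hence Q is negative definite.

negative definite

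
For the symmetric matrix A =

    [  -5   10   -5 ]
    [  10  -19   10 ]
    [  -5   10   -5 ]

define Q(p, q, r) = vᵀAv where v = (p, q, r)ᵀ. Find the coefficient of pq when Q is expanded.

The coefficient of pq is A[1,2] + A[2,1] = 2·10 = 20.

20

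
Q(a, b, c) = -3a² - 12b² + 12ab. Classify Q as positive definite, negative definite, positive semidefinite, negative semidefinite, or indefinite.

negative semidefinite

The symmetric matrix is A = [[-3, 6, 0], [6, -12, 0], [0, 0, 0]].
Symmetric row and column elimination reduces A to a congruent diagonal form with pivots -3, 0, 0.
That gives 1 negative, 2 zero pivots.
Hence Q is negative semidefinite.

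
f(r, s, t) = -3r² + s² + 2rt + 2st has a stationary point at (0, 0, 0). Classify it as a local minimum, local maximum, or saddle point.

The Hessian at the origin is H = [[-6, 0, 2], [0, 2, 2], [2, 2, 0]].
Congruent diagonalization of H (simultaneous row and column reduction) yields pivots -6, 2, -4/3.
So there are 1 positive, 2 negative pivots.
H is indefinite, so the origin is a saddle point.

saddle point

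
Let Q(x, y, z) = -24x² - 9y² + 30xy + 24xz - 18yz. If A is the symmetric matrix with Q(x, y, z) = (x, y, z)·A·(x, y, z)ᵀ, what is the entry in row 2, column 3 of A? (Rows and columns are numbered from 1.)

The coefficient of y·z in Q is -18. For a symmetric A this equals A[2,3] + A[3,2] = 2·A[2,3].
So A[2,3] = -18/2 = -9.

-9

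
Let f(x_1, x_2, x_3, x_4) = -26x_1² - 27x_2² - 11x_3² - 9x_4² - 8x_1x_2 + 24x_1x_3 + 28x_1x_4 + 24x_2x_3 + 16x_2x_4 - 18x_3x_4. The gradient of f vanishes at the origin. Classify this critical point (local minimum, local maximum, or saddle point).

The Hessian at the origin is H = [[-52, -8, 24, 28], [-8, -54, 24, 16], [24, 24, -22, -18], [28, 16, -18, -18]].
An LDLᵀ factorisation of H has diagonal entries -52, -686/13, -1066/343, -120/533.
So there are 4 negative pivots.
H is negative definite, so the origin is a strict local maximum.

local maximum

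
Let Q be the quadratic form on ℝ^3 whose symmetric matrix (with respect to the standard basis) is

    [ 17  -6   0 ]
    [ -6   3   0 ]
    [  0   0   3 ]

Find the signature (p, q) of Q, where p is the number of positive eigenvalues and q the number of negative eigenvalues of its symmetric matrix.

(3, 0)

Symmetric row and column elimination reduces A to a congruent diagonal form with pivots 17, 15/17, 3.
So there are 3 positive pivots.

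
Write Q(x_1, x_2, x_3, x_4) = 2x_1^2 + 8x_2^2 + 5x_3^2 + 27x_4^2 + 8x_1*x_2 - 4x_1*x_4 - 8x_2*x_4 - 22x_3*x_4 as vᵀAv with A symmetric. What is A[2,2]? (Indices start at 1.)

8

The coefficient of x_2^2 in Q is 8, and that is exactly A[2,2].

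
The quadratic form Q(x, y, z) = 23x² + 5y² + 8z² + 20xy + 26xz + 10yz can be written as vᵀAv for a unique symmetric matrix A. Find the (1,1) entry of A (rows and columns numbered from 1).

The coefficient of x² in Q is 23, and that is exactly A[1,1].

23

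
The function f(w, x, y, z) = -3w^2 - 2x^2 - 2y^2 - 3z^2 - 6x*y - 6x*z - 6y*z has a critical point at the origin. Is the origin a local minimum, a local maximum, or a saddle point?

The Hessian at the origin is H = [[-6, 0, 0, 0], [0, -4, -6, -6], [0, -6, -4, -6], [0, -6, -6, -6]].
Congruent diagonalization of H (simultaneous row and column reduction) yields pivots -6, -4, 5, 6/5.
Counting signs: 2 positive, 2 negative.
H is indefinite, so the origin is a saddle point.

saddle point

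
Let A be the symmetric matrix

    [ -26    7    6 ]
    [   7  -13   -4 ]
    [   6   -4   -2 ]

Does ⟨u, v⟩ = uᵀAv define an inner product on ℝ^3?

no

Leading principal minors: Δ_1 = -26, Δ_2 = 289, Δ_3 = -30.
The signs alternate starting with Δ_1 < 0, so by Sylvester's criterion Q is negative definite.
⟨·,·⟩ is an inner product exactly when A is positive definite.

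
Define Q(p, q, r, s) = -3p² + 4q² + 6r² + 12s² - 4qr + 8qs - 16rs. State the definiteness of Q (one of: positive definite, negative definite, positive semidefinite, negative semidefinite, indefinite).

The associated matrix is A = [[-3, 0, 0, 0], [0, 4, -2, 4], [0, -2, 6, -8], [0, 4, -8, 12]].
Congruent diagonalization of A (simultaneous row and column reduction) yields pivots -3, 4, 5, 4/5.
So there are 3 positive, 1 negative pivots.
Hence Q is indefinite.

indefinite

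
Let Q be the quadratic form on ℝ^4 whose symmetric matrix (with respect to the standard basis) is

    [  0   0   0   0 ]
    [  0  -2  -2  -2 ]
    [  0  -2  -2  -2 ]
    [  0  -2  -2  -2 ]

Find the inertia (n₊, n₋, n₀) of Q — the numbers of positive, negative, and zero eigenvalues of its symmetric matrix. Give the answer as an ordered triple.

(0, 1, 3)

Congruent diagonalization of A (simultaneous row and column reduction) yields pivots 0, -2, 0, 0.
That gives 1 negative, 3 zero pivots.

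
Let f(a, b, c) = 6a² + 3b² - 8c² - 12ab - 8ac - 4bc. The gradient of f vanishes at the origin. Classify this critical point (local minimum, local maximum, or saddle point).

The Hessian at the origin is H = [[12, -12, -8], [-12, 6, -4], [-8, -4, -16]].
An LDLᵀ factorisation of H has diagonal entries 12, -6, 8/3.
That gives 2 positive, 1 negative pivots.
H is indefinite, so the origin is a saddle point.

saddle point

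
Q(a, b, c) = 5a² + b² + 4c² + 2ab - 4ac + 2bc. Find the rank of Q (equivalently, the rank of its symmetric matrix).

The symmetric matrix is A = [[5, 1, -2], [1, 1, 1], [-2, 1, 4]].
Row-reducing A symmetrically gives the diagonal entries 5, 4/5, 3/4.
So there are 3 positive pivots.
The rank is the number of nonzero pivots: 3.

3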